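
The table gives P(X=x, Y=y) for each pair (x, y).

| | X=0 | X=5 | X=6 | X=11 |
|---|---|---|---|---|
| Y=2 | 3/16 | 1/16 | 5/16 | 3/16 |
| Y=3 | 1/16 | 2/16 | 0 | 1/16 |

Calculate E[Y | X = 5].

8/3

P(X = 5) = 3/16.
Σ Y·P over the event = 2·(1/16) + 3·(2/16) = 1/2.
E[Y | X = 5] = (1/2) / (3/16) = 8/3.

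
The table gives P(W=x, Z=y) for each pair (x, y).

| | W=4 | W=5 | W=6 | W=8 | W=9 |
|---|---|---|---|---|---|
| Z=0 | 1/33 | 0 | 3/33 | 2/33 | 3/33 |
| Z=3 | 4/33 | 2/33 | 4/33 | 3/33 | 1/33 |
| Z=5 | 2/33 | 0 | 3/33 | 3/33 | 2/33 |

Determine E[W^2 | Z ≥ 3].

P(Z ≥ 3) = 8/11.
Summing W^2·P(W=x,Z=y) over the conditioning event gives 1025/33.
E[W^2 | Z ≥ 3] = (1025/33) / (8/11) = 1025/24.

1025/24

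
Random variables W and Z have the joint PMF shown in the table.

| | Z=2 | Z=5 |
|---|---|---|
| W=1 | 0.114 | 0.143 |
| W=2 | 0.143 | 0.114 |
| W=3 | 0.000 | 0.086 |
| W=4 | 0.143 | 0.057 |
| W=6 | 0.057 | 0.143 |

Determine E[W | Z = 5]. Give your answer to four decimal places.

P(Z = 5) = 0.543.
Σ W·P over the event = 1·(0.143) + 2·(0.114) + 3·(0.086) + 4·(0.057) + 6·(0.143) = 1.715.
E[W | Z = 5] = (1.715) / (0.543) = 3.1584.

3.1584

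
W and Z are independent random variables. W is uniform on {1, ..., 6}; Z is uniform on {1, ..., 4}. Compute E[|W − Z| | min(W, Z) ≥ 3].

5/4

Outcomes with min(W, Z) ≥ 3: (3,3), (3,4), (4,3), (4,4), (5,3), (5,4), (6,3), (6,4), each with probability 1/24.
E[|W − Z| | min(W, Z) ≥ 3] = (0 + 1 + 1 + 0 + 2 + 1 + 3 + 2) / 8 = 5/4.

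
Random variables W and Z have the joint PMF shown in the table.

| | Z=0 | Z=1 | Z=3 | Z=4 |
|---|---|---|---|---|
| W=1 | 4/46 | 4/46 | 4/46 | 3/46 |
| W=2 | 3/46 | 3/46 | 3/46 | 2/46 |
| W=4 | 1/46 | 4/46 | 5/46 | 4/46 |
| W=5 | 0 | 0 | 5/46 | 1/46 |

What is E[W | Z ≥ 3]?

83/27

P(Z ≥ 3) = 27/46.
Σ W·P over the event = 1·(4/46) + 1·(3/46) + 2·(3/46) + 2·(2/46) + 4·(5/46) + 4·(4/46) + 5·(5/46) + 5·(1/46) = 83/46.
E[W | Z ≥ 3] = (83/46) / (27/46) = 83/27.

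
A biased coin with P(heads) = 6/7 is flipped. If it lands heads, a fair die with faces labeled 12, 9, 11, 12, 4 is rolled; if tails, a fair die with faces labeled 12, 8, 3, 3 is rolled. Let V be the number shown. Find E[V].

641/70

E[V | heads] = (12+9+11+12+4)/5 = 48/5.
E[V | tails] = (12+8+3+3)/4 = 13/2.
E[V] = (6/7)·(48/5) + (1/7)·(13/2) = 641/70.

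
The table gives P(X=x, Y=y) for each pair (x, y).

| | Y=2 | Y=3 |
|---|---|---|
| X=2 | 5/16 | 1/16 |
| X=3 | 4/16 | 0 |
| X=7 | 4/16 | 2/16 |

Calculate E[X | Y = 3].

P(Y = 3) = 3/16.
Σ X·P over the event = 2·(1/16) + 7·(2/16) = 1.
E[X | Y = 3] = (1) / (3/16) = 16/3.

16/3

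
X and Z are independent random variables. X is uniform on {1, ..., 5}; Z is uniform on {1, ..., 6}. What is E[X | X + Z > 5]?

P(X + Z > 5) = 2/3.
Summing X·P(x,y) over outcomes with X + Z > 5 gives 7/3.
E[X | X + Z > 5] = (7/3) / (2/3) = 7/2.

7/2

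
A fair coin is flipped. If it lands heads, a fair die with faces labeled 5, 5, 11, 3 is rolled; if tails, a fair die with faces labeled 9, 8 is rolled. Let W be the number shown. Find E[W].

29/4

E[W | heads] = (5+5+11+3)/4 = 6.
E[W | tails] = (9+8)/2 = 17/2.
By the law of total expectation,
E[W] = (1/2)·(6) + (1/2)·(17/2) = 29/4.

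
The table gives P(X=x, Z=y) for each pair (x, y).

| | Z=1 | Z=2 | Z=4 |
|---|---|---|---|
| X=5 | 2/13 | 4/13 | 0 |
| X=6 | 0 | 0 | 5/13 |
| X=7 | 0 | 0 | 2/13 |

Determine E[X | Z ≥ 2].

64/11

P(Z ≥ 2) = 11/13.
Σ X·P over the event = 5·(4/13) + 6·(5/13) + 7·(2/13) = 64/13.
E[X | Z ≥ 2] = (64/13) / (11/13) = 64/11.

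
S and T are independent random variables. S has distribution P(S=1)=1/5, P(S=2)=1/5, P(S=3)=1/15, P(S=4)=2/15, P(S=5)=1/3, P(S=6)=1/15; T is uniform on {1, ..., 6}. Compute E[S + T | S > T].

P(S > T) = 2/5.
Summing (S+T)·P(x,y) over outcomes with S > T gives 83/30.
E[S + T | S > T] = (83/30) / (2/5) = 83/12.

83/12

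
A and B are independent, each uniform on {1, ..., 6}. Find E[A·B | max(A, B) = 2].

8/3

Outcomes with max(A, B) = 2: (1,2), (2,1), (2,2), each with probability 1/36.
E[A·B | max(A, B) = 2] = (2 + 2 + 4) / 3 = 8/3.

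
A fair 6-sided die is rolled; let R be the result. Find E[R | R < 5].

Given R < 5, R is equally likely to be any of {1, 2, 3, 4}.
E[R | R < 5] = (1 + 2 + 3 + 4) / 4 = 5/2.

5/2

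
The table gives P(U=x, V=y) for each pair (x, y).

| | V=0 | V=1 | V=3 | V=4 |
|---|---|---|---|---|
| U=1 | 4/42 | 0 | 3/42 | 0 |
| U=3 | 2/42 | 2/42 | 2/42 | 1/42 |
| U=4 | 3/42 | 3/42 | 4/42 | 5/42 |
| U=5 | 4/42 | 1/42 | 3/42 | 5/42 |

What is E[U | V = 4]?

48/11

P(V = 4) = 11/42.
Σ U·P over the event = 3·(1/42) + 4·(5/42) + 5·(5/42) = 8/7.
E[U | V = 4] = (8/7) / (11/42) = 48/11.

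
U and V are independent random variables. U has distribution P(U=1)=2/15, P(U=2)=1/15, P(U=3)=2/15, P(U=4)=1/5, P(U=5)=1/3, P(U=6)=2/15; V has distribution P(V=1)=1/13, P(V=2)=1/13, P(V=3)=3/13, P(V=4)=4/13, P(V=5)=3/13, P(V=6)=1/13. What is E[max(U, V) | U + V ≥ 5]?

P(U + V ≥ 5) = 181/195.
Summing max(U,V)·P(x,y) over outcomes with U + V ≥ 5 gives 175/39.
E[max(U, V) | U + V ≥ 5] = (175/39) / (181/195) = 875/181.

875/181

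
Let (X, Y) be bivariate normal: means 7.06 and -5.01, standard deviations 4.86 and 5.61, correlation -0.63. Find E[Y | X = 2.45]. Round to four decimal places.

For a bivariate normal, E[Y | X=x] = μ_Y + ρ·(σ_Y/σ_X)·(x − μ_X).
E[Y | X=2.45] = -5.01 + (-0.63)·(5.61/4.86)·(2.45 − (7.06)) = -5.01 + (-0.72722)·(-4.61) = -1.6575.

-1.6575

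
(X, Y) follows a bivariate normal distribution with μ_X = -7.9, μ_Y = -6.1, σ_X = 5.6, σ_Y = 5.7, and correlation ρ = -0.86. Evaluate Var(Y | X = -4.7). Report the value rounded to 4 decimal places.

8.4604

The conditional variance in a bivariate normal is σ_Y²(1 − ρ²), independent of x.
Var(Y | X=-4.7) = (5.7)²·(1 − (-0.86)²) = 32.49·0.2604 = 8.4604.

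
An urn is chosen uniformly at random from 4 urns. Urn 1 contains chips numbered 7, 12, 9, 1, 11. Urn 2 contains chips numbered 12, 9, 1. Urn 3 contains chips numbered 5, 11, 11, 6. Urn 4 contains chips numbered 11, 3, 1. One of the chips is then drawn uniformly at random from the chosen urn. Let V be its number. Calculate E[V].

E[V | urn 1] = (7+12+9+1+11)/5 = 8.
E[V | urn 2] = (12+9+1)/3 = 22/3.
E[V | urn 3] = (5+11+11+6)/4 = 33/4.
E[V | urn 4] = (11+3+1)/3 = 5.
E[V] = (1/4)·(8) + (1/4)·(22/3) + (1/4)·(33/4) + (1/4)·(5) = 343/48.

343/48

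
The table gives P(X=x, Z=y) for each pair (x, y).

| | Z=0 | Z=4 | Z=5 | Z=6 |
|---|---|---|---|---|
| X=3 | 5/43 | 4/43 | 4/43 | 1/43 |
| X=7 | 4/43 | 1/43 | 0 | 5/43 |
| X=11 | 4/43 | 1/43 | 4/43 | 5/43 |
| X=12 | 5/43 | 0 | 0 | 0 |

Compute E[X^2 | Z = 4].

P(Z = 4) = 6/43.
Summing X^2·P(X=x,Z=y) over the conditioning event gives 206/43.
E[X^2 | Z = 4] = (206/43) / (6/43) = 103/3.

103/3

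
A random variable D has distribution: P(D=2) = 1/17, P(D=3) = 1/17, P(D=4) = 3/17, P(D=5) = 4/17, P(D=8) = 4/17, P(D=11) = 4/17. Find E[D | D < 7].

37/9

P(D < 7) = 9/17.
Σ over the event: 2·1/17 + 3·1/17 + 4·3/17 + 5·4/17 = 37/17.
E[D | D < 7] = (37/17) / (9/17) = 37/9.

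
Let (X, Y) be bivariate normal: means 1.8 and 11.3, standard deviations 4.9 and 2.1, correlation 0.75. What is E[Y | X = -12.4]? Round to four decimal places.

The regression of Y on X has slope ρ·σ_Y/σ_X and passes through (μ_X, μ_Y).
E[Y | X=-12.4] = 11.3 + (0.75)·(2.1/4.9)·(-12.4 − (1.8)) = 11.3 + (0.32143)·(-14.2) = 6.7357.

6.7357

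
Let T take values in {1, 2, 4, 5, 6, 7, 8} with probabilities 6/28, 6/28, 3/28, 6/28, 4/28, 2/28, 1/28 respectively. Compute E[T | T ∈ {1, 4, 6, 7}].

P(T ∈ {1, 4, 6, 7}) = 15/28.
Σ over the event: 1·3/14 + 4·3/28 + 6·1/7 + 7·1/14 = 2.
E[T | T ∈ {1, 4, 6, 7}] = (2) / (15/28) = 56/15.

56/15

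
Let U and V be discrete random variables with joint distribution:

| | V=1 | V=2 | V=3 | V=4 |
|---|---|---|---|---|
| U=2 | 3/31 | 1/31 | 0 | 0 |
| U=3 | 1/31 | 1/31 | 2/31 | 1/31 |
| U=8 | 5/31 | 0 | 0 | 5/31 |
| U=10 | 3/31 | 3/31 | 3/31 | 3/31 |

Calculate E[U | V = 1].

79/12

P(V = 1) = 12/31.
Σ U·P over the event = 2·(3/31) + 3·(1/31) + 8·(5/31) + 10·(3/31) = 79/31.
E[U | V = 1] = (79/31) / (12/31) = 79/12.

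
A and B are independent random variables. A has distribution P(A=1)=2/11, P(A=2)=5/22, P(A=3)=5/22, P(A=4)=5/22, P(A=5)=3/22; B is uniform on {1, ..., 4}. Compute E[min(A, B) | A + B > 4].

P(A + B > 4) = 61/88.
Summing min(A,B)·P(x,y) over outcomes with A + B > 4 gives 18/11.
E[min(A, B) | A + B > 4] = (18/11) / (61/88) = 144/61.

144/61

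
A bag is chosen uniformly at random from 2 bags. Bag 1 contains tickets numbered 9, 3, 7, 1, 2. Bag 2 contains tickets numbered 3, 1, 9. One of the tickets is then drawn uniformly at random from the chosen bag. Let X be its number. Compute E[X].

131/30

E[X | bag 1] = (9+3+7+1+2)/5 = 22/5.
E[X | bag 2] = (3+1+9)/3 = 13/3.
By the law of total expectation,
E[X] = (1/2)·(22/5) + (1/2)·(13/3) = 131/30.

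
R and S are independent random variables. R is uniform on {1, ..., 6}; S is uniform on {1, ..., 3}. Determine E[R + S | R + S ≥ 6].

64/9

P(R + S ≥ 6) = 1/2.
Summing (R+S)·P(x,y) over outcomes with R + S ≥ 6 gives 32/9.
E[R + S | R + S ≥ 6] = (32/9) / (1/2) = 64/9.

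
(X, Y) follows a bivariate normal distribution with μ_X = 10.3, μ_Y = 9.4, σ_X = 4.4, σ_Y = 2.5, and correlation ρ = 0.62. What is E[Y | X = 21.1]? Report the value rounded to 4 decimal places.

13.2045

The regression of Y on X has slope ρ·σ_Y/σ_X and passes through (μ_X, μ_Y).
E[Y | X=21.1] = 9.4 + (0.62)·(2.5/4.4)·(21.1 − (10.3)) = 9.4 + (0.35227)·(10.8) = 13.2045.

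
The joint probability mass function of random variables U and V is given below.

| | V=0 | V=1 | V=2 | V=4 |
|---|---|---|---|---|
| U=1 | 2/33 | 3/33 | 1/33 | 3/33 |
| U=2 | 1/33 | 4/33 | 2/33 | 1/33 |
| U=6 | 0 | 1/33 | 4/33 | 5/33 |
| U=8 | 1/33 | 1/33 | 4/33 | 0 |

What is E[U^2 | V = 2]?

409/11

P(V = 2) = 1/3.
Σ U^2·P over the event = 1·(1/33) + 4·(2/33) + 36·(4/33) + 64·(4/33) = 409/33.
E[U^2 | V = 2] = (409/33) / (1/3) = 409/11.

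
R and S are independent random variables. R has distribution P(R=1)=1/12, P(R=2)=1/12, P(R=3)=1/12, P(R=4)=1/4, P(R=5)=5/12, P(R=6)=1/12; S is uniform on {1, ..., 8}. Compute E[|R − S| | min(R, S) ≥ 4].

P(min(R, S) ≥ 4) = 15/32.
Summing |R−S|·P(x,y) over outcomes with min(R, S) ≥ 4 gives 71/96.
E[|R − S| | min(R, S) ≥ 4] = (71/96) / (15/32) = 71/45.

71/45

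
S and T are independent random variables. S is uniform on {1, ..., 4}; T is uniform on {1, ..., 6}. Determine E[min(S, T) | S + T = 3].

Outcomes with S + T = 3: (1,2), (2,1), each with probability 1/24.
E[min(S, T) | S + T = 3] = (1 + 1) / 2 = 1.

1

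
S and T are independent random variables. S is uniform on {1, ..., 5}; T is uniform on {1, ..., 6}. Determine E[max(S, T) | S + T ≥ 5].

P(S + T ≥ 5) = 4/5.
Summing max(S,T)·P(x,y) over outcomes with S + T ≥ 5 gives 56/15.
E[max(S, T) | S + T ≥ 5] = (56/15) / (4/5) = 14/3.

14/3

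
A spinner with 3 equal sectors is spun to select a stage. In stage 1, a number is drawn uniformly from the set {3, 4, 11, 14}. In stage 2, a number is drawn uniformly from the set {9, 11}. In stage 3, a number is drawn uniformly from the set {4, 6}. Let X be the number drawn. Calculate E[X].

E[X | stage 1] = (3+4+11+14)/4 = 8.
E[X | stage 2] = (9+11)/2 = 10.
E[X | stage 3] = (4+6)/2 = 5.
E[X] = (1/3)·(8) + (1/3)·(10) + (1/3)·(5) = 23/3.

23/3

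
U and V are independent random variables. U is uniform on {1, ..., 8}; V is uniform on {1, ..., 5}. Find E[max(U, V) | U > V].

P(U > V) = 5/8.
Summing max(U,V)·P(x,y) over outcomes with U > V gives 29/8.
E[max(U, V) | U > V] = (29/8) / (5/8) = 29/5.

29/5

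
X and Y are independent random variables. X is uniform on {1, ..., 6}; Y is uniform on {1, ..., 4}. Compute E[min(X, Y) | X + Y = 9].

7/2

P(X + Y = 9) = 1/12.
Summing min(X,Y)·P(x,y) over outcomes with X + Y = 9 gives 7/24.
E[min(X, Y) | X + Y = 9] = (7/24) / (1/12) = 7/2.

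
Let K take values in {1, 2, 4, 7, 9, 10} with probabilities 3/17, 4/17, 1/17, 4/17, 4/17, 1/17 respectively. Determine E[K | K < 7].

15/8

P(K < 7) = 8/17.
Σ over the event: 1·3/17 + 2·4/17 + 4·1/17 = 15/17.
E[K | K < 7] = (15/17) / (8/17) = 15/8.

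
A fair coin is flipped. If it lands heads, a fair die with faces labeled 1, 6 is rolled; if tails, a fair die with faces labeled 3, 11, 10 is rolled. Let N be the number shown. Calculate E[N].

23/4

E[N | heads] = (1+6)/2 = 7/2.
E[N | tails] = (3+11+10)/3 = 8.
E[N] = (1/2)·(7/2) + (1/2)·(8) = 23/4.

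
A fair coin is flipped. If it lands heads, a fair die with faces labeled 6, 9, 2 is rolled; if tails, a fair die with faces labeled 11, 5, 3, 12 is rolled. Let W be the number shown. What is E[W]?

E[W | heads] = (6+9+2)/3 = 17/3.
E[W | tails] = (11+5+3+12)/4 = 31/4.
E[W] = (1/2)·(17/3) + (1/2)·(31/4) = 161/24.

161/24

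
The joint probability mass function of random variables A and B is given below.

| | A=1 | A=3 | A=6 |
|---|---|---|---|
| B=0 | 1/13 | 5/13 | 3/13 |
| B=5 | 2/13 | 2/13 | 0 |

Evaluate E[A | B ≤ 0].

34/9

P(B ≤ 0) = 9/13.
Summing A·P(A=x,B=y) over the conditioning event gives 34/13.
E[A | B ≤ 0] = (34/13) / (9/13) = 34/9.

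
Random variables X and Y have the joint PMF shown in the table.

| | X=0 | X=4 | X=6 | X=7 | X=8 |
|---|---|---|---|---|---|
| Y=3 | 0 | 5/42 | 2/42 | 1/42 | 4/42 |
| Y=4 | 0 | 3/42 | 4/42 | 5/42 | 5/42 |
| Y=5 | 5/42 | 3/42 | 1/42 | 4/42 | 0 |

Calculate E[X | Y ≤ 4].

182/29

P(Y ≤ 4) = 29/42.
Σ X·P over the event = 4·(5/42) + 4·(3/42) + 6·(2/42) + 6·(4/42) + 7·(1/42) + 7·(5/42) + 8·(4/42) + 8·(5/42) = 13/3.
E[X | Y ≤ 4] = (13/3) / (29/42) = 182/29.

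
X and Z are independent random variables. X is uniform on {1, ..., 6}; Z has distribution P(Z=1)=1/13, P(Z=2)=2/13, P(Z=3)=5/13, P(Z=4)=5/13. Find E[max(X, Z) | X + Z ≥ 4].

313/74

P(X + Z ≥ 4) = 37/39.
Summing max(X,Z)·P(x,y) over outcomes with X + Z ≥ 4 gives 313/78.
E[max(X, Z) | X + Z ≥ 4] = (313/78) / (37/39) = 313/74.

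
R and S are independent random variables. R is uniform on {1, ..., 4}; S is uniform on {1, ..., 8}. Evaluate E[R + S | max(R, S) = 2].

Outcomes with max(R, S) = 2: (1,2), (2,1), (2,2), each with probability 1/32.
E[R + S | max(R, S) = 2] = (3 + 3 + 4) / 3 = 10/3.

10/3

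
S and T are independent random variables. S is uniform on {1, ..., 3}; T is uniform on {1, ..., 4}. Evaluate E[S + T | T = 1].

P(T = 1) = 1/4.
Summing (S+T)·P(x,y) over outcomes with T = 1 gives 3/4.
E[S + T | T = 1] = (3/4) / (1/4) = 3.

3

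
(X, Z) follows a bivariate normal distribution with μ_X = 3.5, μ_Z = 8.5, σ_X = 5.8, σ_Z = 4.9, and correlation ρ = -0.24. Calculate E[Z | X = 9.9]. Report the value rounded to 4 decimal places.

E[Z | X=x] = μ_Z + ρ(σ_Z/σ_X)(x − μ_X) for jointly normal variables.
E[Z | X=9.9] = 8.5 + (-0.24)·(4.9/5.8)·(9.9 − (3.5)) = 8.5 + (-0.20276)·(6.4) = 7.2023.

7.2023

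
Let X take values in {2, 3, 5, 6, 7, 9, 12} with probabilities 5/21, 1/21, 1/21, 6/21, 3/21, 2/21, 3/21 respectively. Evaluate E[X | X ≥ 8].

54/5

P(X ≥ 8) = 5/21.
Σ over the event: 9·2/21 + 12·1/7 = 18/7.
E[X | X ≥ 8] = (18/7) / (5/21) = 54/5.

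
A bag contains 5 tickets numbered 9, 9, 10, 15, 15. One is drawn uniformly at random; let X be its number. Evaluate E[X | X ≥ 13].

15

P(X ≥ 13) = 2/5.
Σ over the event: 15·2/5 = 6.
E[X | X ≥ 13] = (6) / (2/5) = 15.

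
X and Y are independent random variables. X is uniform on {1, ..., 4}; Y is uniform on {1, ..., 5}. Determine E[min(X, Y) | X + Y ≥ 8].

11/3

Outcomes with X + Y ≥ 8: (3,5), (4,4), (4,5), each with probability 1/20.
E[min(X, Y) | X + Y ≥ 8] = (3 + 4 + 4) / 3 = 11/3.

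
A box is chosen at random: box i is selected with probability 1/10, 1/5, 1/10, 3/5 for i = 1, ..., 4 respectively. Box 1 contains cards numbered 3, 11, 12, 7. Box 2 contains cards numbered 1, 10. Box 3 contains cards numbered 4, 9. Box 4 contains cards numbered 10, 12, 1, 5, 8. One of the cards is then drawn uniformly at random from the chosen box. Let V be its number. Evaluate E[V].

E[V | box 1] = (3+11+12+7)/4 = 33/4.
E[V | box 2] = (1+10)/2 = 11/2.
E[V | box 3] = (4+9)/2 = 13/2.
E[V | box 4] = (10+12+1+5+8)/5 = 36/5.
E[V] = (1/10)·(33/4) + (1/5)·(11/2) + (1/10)·(13/2) + (3/5)·(36/5) = 1379/200.

1379/200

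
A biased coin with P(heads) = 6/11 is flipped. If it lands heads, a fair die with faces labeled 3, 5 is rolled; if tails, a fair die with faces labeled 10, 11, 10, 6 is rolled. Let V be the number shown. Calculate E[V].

281/44

E[V | heads] = (3+5)/2 = 4.
E[V | tails] = (10+11+10+6)/4 = 37/4.
By the law of total expectation,
E[V] = (6/11)·(4) + (5/11)·(37/4) = 281/44.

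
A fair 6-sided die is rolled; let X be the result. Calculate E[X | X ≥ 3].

Given X ≥ 3, X is equally likely to be any of {3, 4, 5, 6}.
E[X | X ≥ 3] = (3 + 4 + 5 + 6) / 4 = 9/2.

9/2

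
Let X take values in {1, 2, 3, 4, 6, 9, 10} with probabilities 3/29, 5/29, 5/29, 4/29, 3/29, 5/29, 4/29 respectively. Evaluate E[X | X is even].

21/4

P(X is even) = 16/29.
Σ over the event: 2·5/29 + 4·4/29 + 6·3/29 + 10·4/29 = 84/29.
E[X | X is even] = (84/29) / (16/29) = 21/4.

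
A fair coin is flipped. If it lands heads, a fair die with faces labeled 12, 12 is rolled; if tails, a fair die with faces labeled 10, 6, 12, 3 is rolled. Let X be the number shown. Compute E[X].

E[X | heads] = (12+12)/2 = 12.
E[X | tails] = (10+6+12+3)/4 = 31/4.
By the law of total expectation,
E[X] = (1/2)·(12) + (1/2)·(31/4) = 79/8.

79/8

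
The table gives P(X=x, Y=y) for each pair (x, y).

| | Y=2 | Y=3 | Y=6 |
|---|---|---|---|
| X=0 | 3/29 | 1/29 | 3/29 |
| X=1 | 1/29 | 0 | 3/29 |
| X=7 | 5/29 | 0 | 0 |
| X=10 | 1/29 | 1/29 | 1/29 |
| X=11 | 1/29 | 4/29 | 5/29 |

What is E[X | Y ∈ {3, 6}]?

61/9

P(Y ∈ {3, 6}) = 18/29.
Σ X·P over the event = 0·(1/29) + 0·(3/29) + 1·(3/29) + 10·(1/29) + 10·(1/29) + 11·(4/29) + 11·(5/29) = 122/29.
E[X | Y ∈ {3, 6}] = (122/29) / (18/29) = 61/9.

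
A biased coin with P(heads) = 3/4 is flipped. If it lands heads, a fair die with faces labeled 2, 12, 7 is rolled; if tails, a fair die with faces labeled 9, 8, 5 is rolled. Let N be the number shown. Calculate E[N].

85/12

E[N | heads] = (2+12+7)/3 = 7.
E[N | tails] = (9+8+5)/3 = 22/3.
By the law of total expectation,
E[N] = (3/4)·(7) + (1/4)·(22/3) = 85/12.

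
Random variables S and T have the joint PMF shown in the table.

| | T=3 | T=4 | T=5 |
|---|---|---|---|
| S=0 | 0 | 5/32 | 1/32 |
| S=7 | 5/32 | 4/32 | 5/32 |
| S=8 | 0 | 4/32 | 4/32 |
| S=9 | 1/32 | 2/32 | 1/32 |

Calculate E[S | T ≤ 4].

122/21

P(T ≤ 4) = 21/32.
Summing S·P(S=x,T=y) over the conditioning event gives 61/16.
E[S | T ≤ 4] = (61/16) / (21/32) = 122/21.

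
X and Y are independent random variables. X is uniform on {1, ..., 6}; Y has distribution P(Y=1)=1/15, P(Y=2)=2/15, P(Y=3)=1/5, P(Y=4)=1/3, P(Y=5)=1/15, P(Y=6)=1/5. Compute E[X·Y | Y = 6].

21

P(Y = 6) = 1/5.
Summing XY·P(x,y) over outcomes with Y = 6 gives 21/5.
E[X·Y | Y = 6] = (21/5) / (1/5) = 21.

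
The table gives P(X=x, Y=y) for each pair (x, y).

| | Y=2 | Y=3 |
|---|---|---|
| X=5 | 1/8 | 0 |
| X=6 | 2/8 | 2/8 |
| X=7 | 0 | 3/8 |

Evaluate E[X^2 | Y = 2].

97/3

P(Y = 2) = 3/8.
Summing X^2·P(X=x,Y=y) over the conditioning event gives 97/8.
E[X^2 | Y = 2] = (97/8) / (3/8) = 97/3.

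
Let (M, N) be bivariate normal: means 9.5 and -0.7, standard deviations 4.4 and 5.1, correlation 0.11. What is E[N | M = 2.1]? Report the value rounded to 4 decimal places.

-1.6435

E[N | M=x] = μ_N + ρ(σ_N/σ_M)(x − μ_M) for jointly normal variables.
E[N | M=2.1] = -0.7 + (0.11)·(5.1/4.4)·(2.1 − (9.5)) = -0.7 + (0.1275)·(-7.4) = -1.6435.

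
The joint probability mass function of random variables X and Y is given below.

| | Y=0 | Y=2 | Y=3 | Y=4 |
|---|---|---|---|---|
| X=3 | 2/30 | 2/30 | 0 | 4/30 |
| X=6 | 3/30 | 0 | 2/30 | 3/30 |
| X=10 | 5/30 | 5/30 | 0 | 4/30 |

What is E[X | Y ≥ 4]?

P(Y ≥ 4) = 11/30.
Summing X·P(X=x,Y=y) over the conditioning event gives 7/3.
E[X | Y ≥ 4] = (7/3) / (11/30) = 70/11.

70/11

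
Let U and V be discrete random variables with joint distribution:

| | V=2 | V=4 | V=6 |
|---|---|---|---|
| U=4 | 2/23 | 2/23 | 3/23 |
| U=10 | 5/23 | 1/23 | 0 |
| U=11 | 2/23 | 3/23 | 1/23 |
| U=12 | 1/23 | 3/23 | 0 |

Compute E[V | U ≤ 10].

44/13

P(U ≤ 10) = 13/23.
Σ V·P over the event = 2·(2/23) + 4·(2/23) + 6·(3/23) + 2·(5/23) + 4·(1/23) = 44/23.
E[V | U ≤ 10] = (44/23) / (13/23) = 44/13.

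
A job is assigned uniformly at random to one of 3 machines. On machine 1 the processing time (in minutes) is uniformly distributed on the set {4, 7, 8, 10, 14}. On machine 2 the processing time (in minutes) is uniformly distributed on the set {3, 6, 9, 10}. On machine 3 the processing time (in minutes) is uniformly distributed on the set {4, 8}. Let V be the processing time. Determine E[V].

E[V | machine 1] = (4+7+8+10+14)/5 = 43/5.
E[V | machine 2] = (3+6+9+10)/4 = 7.
E[V | machine 3] = (4+8)/2 = 6.
E[V] = (1/3)·(43/5) + (1/3)·(7) + (1/3)·(6) = 36/5.

36/5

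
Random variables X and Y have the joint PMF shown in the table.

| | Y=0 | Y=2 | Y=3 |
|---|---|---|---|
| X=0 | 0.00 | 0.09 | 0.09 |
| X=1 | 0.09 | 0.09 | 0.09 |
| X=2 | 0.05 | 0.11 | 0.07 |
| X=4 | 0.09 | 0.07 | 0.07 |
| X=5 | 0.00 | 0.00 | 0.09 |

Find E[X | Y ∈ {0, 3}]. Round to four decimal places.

2.3594

P(Y ∈ {0, 3}) = 0.64.
Σ X·P over the event = 0·(0.09) + 1·(0.09) + 1·(0.09) + 2·(0.05) + 2·(0.07) + 4·(0.09) + 4·(0.07) + 5·(0.09) = 1.51.
E[X | Y ∈ {0, 3}] = (1.51) / (0.64) = 2.3594.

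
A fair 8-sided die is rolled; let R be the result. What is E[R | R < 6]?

Given R < 6, R is equally likely to be any of {1, 2, 3, 4, 5}.
E[R | R < 6] = (1 + 2 + 3 + 4 + 5) / 5 = 3.

3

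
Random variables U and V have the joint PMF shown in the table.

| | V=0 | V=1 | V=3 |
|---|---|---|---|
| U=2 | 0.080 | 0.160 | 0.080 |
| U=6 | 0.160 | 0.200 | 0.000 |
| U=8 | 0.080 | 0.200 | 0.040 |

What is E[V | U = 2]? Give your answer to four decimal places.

1.2500

P(U = 2) = 0.320.
Σ V·P over the event = 0·(0.080) + 1·(0.160) + 3·(0.080) = 0.400.
E[V | U = 2] = (0.400) / (0.320) = 1.2500.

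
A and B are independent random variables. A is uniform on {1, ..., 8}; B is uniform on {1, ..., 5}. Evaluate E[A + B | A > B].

P(A > B) = 5/8.
Summing (A+B)·P(x,y) over outcomes with A > B gives 21/4.
E[A + B | A > B] = (21/4) / (5/8) = 42/5.

42/5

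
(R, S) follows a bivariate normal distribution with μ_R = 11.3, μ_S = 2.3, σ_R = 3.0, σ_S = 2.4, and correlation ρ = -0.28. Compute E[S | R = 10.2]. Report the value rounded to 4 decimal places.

2.5464

For a bivariate normal, E[S | R=x] = μ_S + ρ·(σ_S/σ_R)·(x − μ_R).
E[S | R=10.2] = 2.3 + (-0.28)·(2.4/3.0)·(10.2 − (11.3)) = 2.3 + (-0.224)·(-1.1) = 2.5464.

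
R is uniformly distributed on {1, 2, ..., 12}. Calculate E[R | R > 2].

15/2

Given R > 2, R is equally likely to be any of {3, 4, 5, 6, 7, 8, 9, 10, 11, 12}.
E[R | R > 2] = (3 + 4 + 5 + 6 + 7 + 8 + 9 + 10 + 11 + 12) / 10 = 15/2.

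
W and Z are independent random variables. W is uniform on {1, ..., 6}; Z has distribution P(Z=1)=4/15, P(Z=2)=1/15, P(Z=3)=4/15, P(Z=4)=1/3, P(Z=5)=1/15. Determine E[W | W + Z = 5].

16/7

P(W + Z = 5) = 7/45.
Summing W·P(x,y) over outcomes with W + Z = 5 gives 16/45.
E[W | W + Z = 5] = (16/45) / (7/45) = 16/7.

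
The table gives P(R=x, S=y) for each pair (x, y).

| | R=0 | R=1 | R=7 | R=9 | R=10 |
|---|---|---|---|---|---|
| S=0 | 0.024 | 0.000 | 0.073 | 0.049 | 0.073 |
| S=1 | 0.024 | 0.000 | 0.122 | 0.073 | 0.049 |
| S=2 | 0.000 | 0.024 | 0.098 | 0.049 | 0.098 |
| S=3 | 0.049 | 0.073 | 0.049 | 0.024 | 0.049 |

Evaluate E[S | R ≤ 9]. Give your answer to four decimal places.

P(R ≤ 9) = 0.731.
Summing S·P(R=x,S=y) over the conditioning event gives 1.146.
E[S | R ≤ 9] = (1.146) / (0.731) = 1.5677.

1.5677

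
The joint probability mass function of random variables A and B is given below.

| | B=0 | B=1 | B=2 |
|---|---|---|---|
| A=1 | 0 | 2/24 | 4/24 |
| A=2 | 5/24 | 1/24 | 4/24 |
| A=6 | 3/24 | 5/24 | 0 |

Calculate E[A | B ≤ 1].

31/8

P(B ≤ 1) = 2/3.
Σ A·P over the event = 1·(2/24) + 2·(5/24) + 2·(1/24) + 6·(3/24) + 6·(5/24) = 31/12.
E[A | B ≤ 1] = (31/12) / (2/3) = 31/8.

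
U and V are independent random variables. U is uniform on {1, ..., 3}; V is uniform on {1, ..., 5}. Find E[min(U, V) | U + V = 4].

Outcomes with U + V = 4: (1,3), (2,2), (3,1), each with probability 1/15.
E[min(U, V) | U + V = 4] = (1 + 2 + 1) / 3 = 4/3.

4/3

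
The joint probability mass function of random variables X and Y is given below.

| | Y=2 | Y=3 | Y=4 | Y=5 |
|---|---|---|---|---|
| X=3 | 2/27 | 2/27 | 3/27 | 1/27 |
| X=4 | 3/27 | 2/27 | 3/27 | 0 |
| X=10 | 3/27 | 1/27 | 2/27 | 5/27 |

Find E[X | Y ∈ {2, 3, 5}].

125/19

P(Y ∈ {2, 3, 5}) = 19/27.
Σ X·P over the event = 3·(2/27) + 3·(2/27) + 3·(1/27) + 4·(3/27) + 4·(2/27) + 10·(3/27) + 10·(1/27) + 10·(5/27) = 125/27.
E[X | Y ∈ {2, 3, 5}] = (125/27) / (19/27) = 125/19.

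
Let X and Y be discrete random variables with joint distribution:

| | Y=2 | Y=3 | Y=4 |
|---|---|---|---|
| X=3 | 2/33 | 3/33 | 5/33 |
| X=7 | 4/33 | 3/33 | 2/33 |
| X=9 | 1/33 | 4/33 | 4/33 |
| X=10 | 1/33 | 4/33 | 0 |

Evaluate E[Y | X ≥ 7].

P(X ≥ 7) = 23/33.
Σ Y·P over the event = 2·(4/33) + 3·(3/33) + 4·(2/33) + 2·(1/33) + 3·(4/33) + 4·(4/33) + 2·(1/33) + 3·(4/33) = 23/11.
E[Y | X ≥ 7] = (23/11) / (23/33) = 3.

3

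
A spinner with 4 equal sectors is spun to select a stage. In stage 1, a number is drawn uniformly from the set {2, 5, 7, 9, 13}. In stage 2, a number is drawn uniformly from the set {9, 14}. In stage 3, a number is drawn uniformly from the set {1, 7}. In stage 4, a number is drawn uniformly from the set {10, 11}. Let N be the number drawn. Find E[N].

E[N | stage 1] = (2+5+7+9+13)/5 = 36/5.
E[N | stage 2] = (9+14)/2 = 23/2.
E[N | stage 3] = (1+7)/2 = 4.
E[N | stage 4] = (10+11)/2 = 21/2.
E[N] = (1/4)·(36/5) + (1/4)·(23/2) + (1/4)·(4) + (1/4)·(21/2) = 83/10.

83/10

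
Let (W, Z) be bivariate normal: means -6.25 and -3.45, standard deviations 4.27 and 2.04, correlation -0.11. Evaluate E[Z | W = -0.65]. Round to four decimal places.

For a bivariate normal, E[Z | W=x] = μ_Z + ρ·(σ_Z/σ_W)·(x − μ_W).
E[Z | W=-0.65] = -3.45 + (-0.11)·(2.04/4.27)·(-0.65 − (-6.25)) = -3.45 + (-0.052553)·(5.6) = -3.7443.

-3.7443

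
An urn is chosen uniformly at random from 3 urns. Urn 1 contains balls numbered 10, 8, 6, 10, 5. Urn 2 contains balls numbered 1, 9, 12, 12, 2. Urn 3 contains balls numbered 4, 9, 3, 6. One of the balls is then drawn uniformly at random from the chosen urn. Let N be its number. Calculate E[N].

E[N | urn 1] = (10+8+6+10+5)/5 = 39/5.
E[N | urn 2] = (1+9+12+12+2)/5 = 36/5.
E[N | urn 3] = (4+9+3+6)/4 = 11/2.
E[N] = (1/3)·(39/5) + (1/3)·(36/5) + (1/3)·(11/2) = 41/6.

41/6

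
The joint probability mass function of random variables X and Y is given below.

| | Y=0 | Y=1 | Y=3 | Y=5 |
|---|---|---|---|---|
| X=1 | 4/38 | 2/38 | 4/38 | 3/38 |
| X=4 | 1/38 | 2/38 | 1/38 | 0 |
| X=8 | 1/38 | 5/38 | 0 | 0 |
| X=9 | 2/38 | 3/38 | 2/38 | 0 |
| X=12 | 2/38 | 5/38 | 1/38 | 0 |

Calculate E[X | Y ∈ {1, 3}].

P(Y ∈ {1, 3}) = 25/38.
Summing X·P(X=x,Y=y) over the conditioning event gives 175/38.
E[X | Y ∈ {1, 3}] = (175/38) / (25/38) = 7.

7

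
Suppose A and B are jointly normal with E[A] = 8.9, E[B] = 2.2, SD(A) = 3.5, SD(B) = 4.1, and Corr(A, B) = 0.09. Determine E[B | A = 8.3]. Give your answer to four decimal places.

2.1367

E[B | A=x] = μ_B + ρ(σ_B/σ_A)(x − μ_A) for jointly normal variables.
E[B | A=8.3] = 2.2 + (0.09)·(4.1/3.5)·(8.3 − (8.9)) = 2.2 + (0.10543)·(-0.6) = 2.1367.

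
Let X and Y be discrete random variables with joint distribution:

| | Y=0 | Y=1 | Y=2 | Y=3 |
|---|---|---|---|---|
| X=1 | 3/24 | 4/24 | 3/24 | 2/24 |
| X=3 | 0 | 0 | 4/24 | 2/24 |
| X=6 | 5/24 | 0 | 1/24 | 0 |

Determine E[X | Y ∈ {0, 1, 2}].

P(Y ∈ {0, 1, 2}) = 5/6.
Σ X·P over the event = 1·(3/24) + 1·(4/24) + 1·(3/24) + 3·(4/24) + 6·(5/24) + 6·(1/24) = 29/12.
E[X | Y ∈ {0, 1, 2}] = (29/12) / (5/6) = 29/10.

29/10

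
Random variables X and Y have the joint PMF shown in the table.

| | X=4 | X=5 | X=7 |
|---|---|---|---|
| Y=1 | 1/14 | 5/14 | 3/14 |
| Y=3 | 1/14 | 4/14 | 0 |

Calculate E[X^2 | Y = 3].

116/5

P(Y = 3) = 5/14.
Σ X^2·P over the event = 16·(1/14) + 25·(4/14) = 58/7.
E[X^2 | Y = 3] = (58/7) / (5/14) = 116/5.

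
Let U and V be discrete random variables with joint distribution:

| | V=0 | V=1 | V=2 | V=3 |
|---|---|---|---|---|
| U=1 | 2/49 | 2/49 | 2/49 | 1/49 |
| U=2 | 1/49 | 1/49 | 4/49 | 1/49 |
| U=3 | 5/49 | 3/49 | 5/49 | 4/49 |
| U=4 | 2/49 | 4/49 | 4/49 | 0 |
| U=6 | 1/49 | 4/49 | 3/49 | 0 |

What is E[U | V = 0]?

3

P(V = 0) = 11/49.
Summing U·P(U=x,V=y) over the conditioning event gives 33/49.
E[U | V = 0] = (33/49) / (11/49) = 3.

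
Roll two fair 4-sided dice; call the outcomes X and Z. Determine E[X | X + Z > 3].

P(X + Z > 3) = 13/16.
Summing X·P(x,y) over outcomes with X + Z > 3 gives 9/4.
E[X | X + Z > 3] = (9/4) / (13/16) = 36/13.

36/13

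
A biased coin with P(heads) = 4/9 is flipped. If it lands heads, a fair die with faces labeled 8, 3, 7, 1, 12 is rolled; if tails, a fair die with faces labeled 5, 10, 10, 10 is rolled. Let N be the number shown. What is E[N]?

E[N | heads] = (8+3+7+1+12)/5 = 31/5.
E[N | tails] = (5+10+10+10)/4 = 35/4.
E[N] = (4/9)·(31/5) + (5/9)·(35/4) = 457/60.

457/60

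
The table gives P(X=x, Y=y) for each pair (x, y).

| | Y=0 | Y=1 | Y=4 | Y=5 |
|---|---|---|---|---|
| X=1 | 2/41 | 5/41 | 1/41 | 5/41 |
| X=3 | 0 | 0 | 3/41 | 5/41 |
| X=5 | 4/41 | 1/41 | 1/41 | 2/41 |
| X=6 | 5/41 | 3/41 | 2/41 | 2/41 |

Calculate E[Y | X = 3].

P(X = 3) = 8/41.
Σ Y·P over the event = 4·(3/41) + 5·(5/41) = 37/41.
E[Y | X = 3] = (37/41) / (8/41) = 37/8.

37/8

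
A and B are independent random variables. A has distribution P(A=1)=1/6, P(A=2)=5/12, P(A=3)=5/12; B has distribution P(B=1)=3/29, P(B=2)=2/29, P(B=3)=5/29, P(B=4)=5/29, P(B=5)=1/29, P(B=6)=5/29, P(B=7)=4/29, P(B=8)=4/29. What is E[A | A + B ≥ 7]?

P(A + B ≥ 7) = 191/348.
Summing A·P(x,y) over outcomes with A + B ≥ 7 gives 451/348.
E[A | A + B ≥ 7] = (451/348) / (191/348) = 451/191.

451/191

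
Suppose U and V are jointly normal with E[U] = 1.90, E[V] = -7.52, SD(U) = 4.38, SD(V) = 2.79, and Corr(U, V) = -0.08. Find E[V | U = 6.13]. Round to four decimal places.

The regression of V on U has slope ρ·σ_V/σ_U and passes through (μ_U, μ_V).
E[V | U=6.13] = -7.52 + (-0.08)·(2.79/4.38)·(6.13 − (1.90)) = -7.52 + (-0.050959)·(4.23) = -7.7356.

-7.7356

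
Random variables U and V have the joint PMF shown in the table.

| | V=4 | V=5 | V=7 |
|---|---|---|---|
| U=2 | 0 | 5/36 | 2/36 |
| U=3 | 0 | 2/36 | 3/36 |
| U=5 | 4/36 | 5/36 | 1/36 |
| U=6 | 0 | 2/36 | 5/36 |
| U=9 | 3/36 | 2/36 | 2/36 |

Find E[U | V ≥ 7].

66/13

P(V ≥ 7) = 13/36.
Σ U·P over the event = 2·(2/36) + 3·(3/36) + 5·(1/36) + 6·(5/36) + 9·(2/36) = 11/6.
E[U | V ≥ 7] = (11/6) / (13/36) = 66/13.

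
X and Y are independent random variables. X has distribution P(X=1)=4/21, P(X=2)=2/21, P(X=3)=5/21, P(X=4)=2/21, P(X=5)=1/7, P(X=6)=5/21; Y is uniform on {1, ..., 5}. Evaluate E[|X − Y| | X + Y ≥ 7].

118/55

P(X + Y ≥ 7) = 11/21.
Summing |X−Y|·P(x,y) over outcomes with X + Y ≥ 7 gives 118/105.
E[|X − Y| | X + Y ≥ 7] = (118/105) / (11/21) = 118/55.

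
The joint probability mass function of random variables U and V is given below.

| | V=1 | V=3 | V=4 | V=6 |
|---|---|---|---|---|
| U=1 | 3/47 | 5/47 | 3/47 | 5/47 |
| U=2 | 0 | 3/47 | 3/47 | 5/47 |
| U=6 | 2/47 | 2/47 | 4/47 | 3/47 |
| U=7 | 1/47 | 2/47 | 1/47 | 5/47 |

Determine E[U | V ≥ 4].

108/29

P(V ≥ 4) = 29/47.
Σ U·P over the event = 1·(3/47) + 1·(5/47) + 2·(3/47) + 2·(5/47) + 6·(4/47) + 6·(3/47) + 7·(1/47) + 7·(5/47) = 108/47.
E[U | V ≥ 4] = (108/47) / (29/47) = 108/29.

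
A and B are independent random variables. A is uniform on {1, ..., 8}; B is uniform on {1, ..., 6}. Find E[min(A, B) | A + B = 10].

Outcomes with A + B = 10: (4,6), (5,5), (6,4), (7,3), (8,2), each with probability 1/48.
E[min(A, B) | A + B = 10] = (4 + 5 + 4 + 3 + 2) / 5 = 18/5.

18/5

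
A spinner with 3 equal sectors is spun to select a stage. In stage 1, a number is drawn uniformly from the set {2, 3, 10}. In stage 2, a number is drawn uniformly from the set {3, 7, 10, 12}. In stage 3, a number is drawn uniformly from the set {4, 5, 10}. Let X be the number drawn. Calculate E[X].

58/9

E[X | stage 1] = (2+3+10)/3 = 5.
E[X | stage 2] = (3+7+10+12)/4 = 8.
E[X | stage 3] = (4+5+10)/3 = 19/3.
E[X] = (1/3)·(5) + (1/3)·(8) + (1/3)·(19/3) = 58/9.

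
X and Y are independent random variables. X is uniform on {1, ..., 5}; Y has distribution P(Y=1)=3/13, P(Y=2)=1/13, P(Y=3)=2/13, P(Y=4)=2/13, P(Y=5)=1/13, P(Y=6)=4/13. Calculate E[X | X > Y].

82/21

P(X > Y) = 21/65.
Summing X·P(x,y) over outcomes with X > Y gives 82/65.
E[X | X > Y] = (82/65) / (21/65) = 82/21.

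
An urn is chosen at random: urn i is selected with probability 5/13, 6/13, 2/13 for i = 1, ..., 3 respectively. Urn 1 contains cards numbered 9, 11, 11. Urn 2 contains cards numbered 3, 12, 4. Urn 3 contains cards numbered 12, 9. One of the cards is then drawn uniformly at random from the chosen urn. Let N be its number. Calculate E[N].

332/39

E[N | urn 1] = (9+11+11)/3 = 31/3.
E[N | urn 2] = (3+12+4)/3 = 19/3.
E[N | urn 3] = (12+9)/2 = 21/2.
E[N] = (5/13)·(31/3) + (6/13)·(19/3) + (2/13)·(21/2) = 332/39.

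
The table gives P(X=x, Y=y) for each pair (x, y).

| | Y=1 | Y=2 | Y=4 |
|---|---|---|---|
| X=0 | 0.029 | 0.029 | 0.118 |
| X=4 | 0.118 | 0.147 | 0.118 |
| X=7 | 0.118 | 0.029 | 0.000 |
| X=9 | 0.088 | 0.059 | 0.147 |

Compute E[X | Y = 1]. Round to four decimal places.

5.9207

P(Y = 1) = 0.353.
Σ X·P over the event = 0·(0.029) + 4·(0.118) + 7·(0.118) + 9·(0.088) = 2.090.
E[X | Y = 1] = (2.090) / (0.353) = 5.9207.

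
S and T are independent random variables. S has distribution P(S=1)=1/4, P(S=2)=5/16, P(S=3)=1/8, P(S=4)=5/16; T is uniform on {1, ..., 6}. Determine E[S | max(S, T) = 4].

100/31

P(max(S, T) = 4) = 31/96.
Summing S·P(x,y) over outcomes with max(S, T) = 4 gives 25/24.
E[S | max(S, T) = 4] = (25/24) / (31/96) = 100/31.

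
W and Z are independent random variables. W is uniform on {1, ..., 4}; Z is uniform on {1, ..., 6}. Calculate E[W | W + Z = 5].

5/2

Outcomes with W + Z = 5: (1,4), (2,3), (3,2), (4,1), each with probability 1/24.
E[W | W + Z = 5] = (1 + 2 + 3 + 4) / 4 = 5/2.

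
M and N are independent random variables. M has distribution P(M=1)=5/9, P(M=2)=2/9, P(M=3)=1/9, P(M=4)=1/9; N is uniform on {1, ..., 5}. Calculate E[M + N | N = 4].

52/9

P(N = 4) = 1/5.
Summing (M+N)·P(x,y) over outcomes with N = 4 gives 52/45.
E[M + N | N = 4] = (52/45) / (1/5) = 52/9.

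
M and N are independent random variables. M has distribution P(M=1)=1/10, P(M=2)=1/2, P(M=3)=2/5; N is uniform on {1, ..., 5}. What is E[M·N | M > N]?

46/13

P(M > N) = 13/50.
Summing MN·P(x,y) over outcomes with M > N gives 23/25.
E[M·N | M > N] = (23/25) / (13/50) = 46/13.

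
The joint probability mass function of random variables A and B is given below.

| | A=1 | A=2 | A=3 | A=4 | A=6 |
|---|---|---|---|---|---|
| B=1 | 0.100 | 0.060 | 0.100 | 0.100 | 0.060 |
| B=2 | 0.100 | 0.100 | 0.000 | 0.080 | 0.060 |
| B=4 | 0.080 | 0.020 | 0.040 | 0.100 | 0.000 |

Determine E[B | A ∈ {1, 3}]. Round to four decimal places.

P(A ∈ {1, 3}) = 0.420.
Σ B·P over the event = 1·(0.100) + 2·(0.100) + 4·(0.080) + 1·(0.100) + 4·(0.040) = 0.880.
E[B | A ∈ {1, 3}] = (0.880) / (0.420) = 2.0952.

2.0952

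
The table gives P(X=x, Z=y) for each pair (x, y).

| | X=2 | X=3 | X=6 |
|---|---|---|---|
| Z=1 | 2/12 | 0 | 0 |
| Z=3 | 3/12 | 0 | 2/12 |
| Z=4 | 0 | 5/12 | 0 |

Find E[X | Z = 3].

18/5

P(Z = 3) = 5/12.
Σ X·P over the event = 2·(3/12) + 6·(2/12) = 3/2.
E[X | Z = 3] = (3/2) / (5/12) = 18/5.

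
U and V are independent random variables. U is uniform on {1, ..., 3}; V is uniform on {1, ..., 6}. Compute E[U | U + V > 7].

P(U + V > 7) = 1/6.
Summing U·P(x,y) over outcomes with U + V > 7 gives 4/9.
E[U | U + V > 7] = (4/9) / (1/6) = 8/3.

8/3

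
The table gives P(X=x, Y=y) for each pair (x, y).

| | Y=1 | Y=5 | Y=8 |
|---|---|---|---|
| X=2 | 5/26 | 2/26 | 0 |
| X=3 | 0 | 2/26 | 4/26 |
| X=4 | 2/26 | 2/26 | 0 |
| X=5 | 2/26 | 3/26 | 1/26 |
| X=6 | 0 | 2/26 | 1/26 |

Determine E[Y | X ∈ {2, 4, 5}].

52/17

P(X ∈ {2, 4, 5}) = 17/26.
Summing Y·P(X=x,Y=y) over the conditioning event gives 2.
E[Y | X ∈ {2, 4, 5}] = (2) / (17/26) = 52/17.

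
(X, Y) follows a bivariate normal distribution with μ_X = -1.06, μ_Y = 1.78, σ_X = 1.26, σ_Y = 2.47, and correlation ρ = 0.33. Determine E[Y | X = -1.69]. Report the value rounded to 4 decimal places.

For a bivariate normal, E[Y | X=x] = μ_Y + ρ·(σ_Y/σ_X)·(x − μ_X).
E[Y | X=-1.69] = 1.78 + (0.33)·(2.47/1.26)·(-1.69 − (-1.06)) = 1.78 + (0.6469)·(-0.63) = 1.3725.

1.3725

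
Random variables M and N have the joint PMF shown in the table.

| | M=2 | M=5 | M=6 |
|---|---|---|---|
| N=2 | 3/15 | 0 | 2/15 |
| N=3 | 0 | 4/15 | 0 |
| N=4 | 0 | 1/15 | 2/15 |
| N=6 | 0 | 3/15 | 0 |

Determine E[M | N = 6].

P(N = 6) = 1/5.
Σ M·P over the event = 5·(3/15) = 1.
E[M | N = 6] = (1) / (1/5) = 5.

5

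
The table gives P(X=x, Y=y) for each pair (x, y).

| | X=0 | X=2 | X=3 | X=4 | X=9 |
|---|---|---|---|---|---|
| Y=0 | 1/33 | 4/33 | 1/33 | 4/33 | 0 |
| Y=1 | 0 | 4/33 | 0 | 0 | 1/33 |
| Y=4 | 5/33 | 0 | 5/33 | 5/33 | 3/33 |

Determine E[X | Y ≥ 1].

79/23

P(Y ≥ 1) = 23/33.
Σ X·P over the event = 0·(5/33) + 2·(4/33) + 3·(5/33) + 4·(5/33) + 9·(1/33) + 9·(3/33) = 79/33.
E[X | Y ≥ 1] = (79/33) / (23/33) = 79/23.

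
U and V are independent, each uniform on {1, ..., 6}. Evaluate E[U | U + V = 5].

5/2

Outcomes with U + V = 5: (1,4), (2,3), (3,2), (4,1), each with probability 1/36.
E[U | U + V = 5] = (1 + 2 + 3 + 4) / 4 = 5/2.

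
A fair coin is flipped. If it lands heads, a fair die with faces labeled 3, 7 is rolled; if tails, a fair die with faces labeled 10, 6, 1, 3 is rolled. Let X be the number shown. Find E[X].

5

E[X | heads] = (3+7)/2 = 5.
E[X | tails] = (10+6+1+3)/4 = 5.
By the law of total expectation,
E[X] = (1/2)·(5) + (1/2)·(5) = 5.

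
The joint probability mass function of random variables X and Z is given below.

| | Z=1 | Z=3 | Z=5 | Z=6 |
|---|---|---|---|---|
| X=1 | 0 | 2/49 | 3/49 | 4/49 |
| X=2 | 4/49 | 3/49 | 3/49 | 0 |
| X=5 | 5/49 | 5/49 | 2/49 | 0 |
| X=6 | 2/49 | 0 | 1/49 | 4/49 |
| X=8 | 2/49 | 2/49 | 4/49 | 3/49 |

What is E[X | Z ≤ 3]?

P(Z ≤ 3) = 25/49.
Σ X·P over the event = 1·(2/49) + 2·(4/49) + 2·(3/49) + 5·(5/49) + 5·(5/49) + 6·(2/49) + 8·(2/49) + 8·(2/49) = 110/49.
E[X | Z ≤ 3] = (110/49) / (25/49) = 22/5.

22/5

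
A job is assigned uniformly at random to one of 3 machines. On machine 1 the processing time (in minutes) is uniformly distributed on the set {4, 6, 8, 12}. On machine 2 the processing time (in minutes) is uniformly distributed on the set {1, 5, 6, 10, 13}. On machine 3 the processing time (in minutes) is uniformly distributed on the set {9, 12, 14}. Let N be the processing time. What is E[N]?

E[N | machine 1] = (4+6+8+12)/4 = 15/2.
E[N | machine 2] = (1+5+6+10+13)/5 = 7.
E[N | machine 3] = (9+12+14)/3 = 35/3.
E[N] = (1/3)·(15/2) + (1/3)·(7) + (1/3)·(35/3) = 157/18.

157/18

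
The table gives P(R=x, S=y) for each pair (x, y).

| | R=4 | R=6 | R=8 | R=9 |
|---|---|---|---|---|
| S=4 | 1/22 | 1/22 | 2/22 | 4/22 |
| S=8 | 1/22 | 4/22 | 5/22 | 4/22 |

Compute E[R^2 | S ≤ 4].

P(S ≤ 4) = 4/11.
Σ R^2·P over the event = 16·(1/22) + 36·(1/22) + 64·(2/22) + 81·(4/22) = 252/11.
E[R^2 | S ≤ 4] = (252/11) / (4/11) = 63.

63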